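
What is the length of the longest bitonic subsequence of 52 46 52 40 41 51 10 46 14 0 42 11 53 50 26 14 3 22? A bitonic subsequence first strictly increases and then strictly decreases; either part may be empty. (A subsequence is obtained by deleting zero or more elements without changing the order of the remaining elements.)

8

Let inc[i] be the LIS ending at i and dec[i] the longest strictly decreasing subsequence starting at i. inc = [1, 1, 2, 1, 2, 3, 1, 3, 2, 1, 3, 2, 4, 4, 3, 3, 2, 4], dec = [7, 5, 7, 4, 4, 6, 2, 5, 3, 1, 4, 2, 5, 4, 3, 2, 1, 1].
max_i inc[i]+dec[i]−1 = 8, with one witness 46, 52, 51, 46, 42, 26, 14, 3.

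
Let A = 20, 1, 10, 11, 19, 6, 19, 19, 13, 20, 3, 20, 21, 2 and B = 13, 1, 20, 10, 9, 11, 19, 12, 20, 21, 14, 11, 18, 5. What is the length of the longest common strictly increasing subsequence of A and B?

For each value that appears in both, track the longest common increasing run ending there.
The best achievable length is 6; one witness is 1, 10, 11, 19, 20, 21 (A-positions 2,3,4,5,10,13, B-positions 2,4,6,7,9,10).

6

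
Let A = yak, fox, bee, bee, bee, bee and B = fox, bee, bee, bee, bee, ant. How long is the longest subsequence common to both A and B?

5

Backtracking the LCS table gives one alignment: fox (A2,B1) → bee (A3,B2) → bee (A4,B3) → bee (A5,B4) → bee (A6,B5).
So the longest common subsequence has length 5.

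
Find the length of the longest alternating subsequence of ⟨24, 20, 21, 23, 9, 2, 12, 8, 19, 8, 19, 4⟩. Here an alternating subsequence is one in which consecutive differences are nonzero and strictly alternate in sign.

10

A longest alternating subsequence is 24, 20, 21, 9, 12, 8, 19, 8, 19, 4 (positions 1,2,3,5,7,8,9,10,11,12); its 9 consecutive differences strictly alternate in sign, and length 10 is optimal.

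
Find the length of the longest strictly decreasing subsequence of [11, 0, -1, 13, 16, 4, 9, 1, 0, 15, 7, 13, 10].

4

Let dp[i] be the longest decreasing subsequence ending at position i. Then dp = [1, 2, 3, 1, 1, 2, 2, 3, 4, 2, 3, 3, 4].
The maximum is 4; one witness is 11, 4, 1, 0 at positions 1,6,8,9.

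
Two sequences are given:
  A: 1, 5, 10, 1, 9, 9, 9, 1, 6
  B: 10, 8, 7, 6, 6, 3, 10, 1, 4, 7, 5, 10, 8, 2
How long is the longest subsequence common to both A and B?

A longest common subsequence is 1, 5, 10 (length 3); the LCS DP confirms no longer common subsequence exists.

3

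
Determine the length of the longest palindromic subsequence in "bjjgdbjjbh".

One longest palindromic subsequence is bjjbjjb (positions 1,2,3,6,7,8,9); it reads the same forward and backward, and the interval DP gives dp[1][10] = 7.

7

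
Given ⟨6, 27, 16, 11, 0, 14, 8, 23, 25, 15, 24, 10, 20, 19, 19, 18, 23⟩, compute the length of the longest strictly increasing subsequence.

6

One longest increasing subsequence is 6, 11, 14, 15, 20, 23 (positions 1,4,6,10,13,17), of length 6; no longer one exists.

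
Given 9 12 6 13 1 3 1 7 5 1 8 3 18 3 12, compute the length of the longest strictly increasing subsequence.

Let dp[i] be the longest increasing subsequence ending at position i. Then dp = [1, 2, 1, 3, 1, 2, 1, 3, 3, 1, 4, 2, 5, 2, 5].
The maximum is 5; one witness is 1, 3, 7, 8, 18 at positions 5,6,8,11,13.

5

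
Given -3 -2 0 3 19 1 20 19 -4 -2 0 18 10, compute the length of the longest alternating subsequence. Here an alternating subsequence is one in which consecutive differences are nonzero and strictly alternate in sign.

7

Track the best alternating length ending on an up-step vs a down-step at each position: up/down = 1/1, 2/1, 2/1, 2/1, 2/1, 2/3, 4/1, 4/5, 1/5, 6/5, 6/5, 6/5, 6/7.
The maximum over both is 7; one such subsequence is -3, 3, 1, 20, -4, 18, 10.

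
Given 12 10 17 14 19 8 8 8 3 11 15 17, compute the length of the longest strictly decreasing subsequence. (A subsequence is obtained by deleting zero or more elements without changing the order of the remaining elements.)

4

One longest decreasing subsequence is 12, 10, 8, 3 (positions 1,2,6,9), of length 4; no longer one exists.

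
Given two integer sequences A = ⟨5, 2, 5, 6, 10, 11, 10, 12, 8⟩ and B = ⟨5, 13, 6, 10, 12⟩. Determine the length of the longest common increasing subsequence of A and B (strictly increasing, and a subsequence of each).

For each value that appears in both, track the longest common increasing run ending there.
The best achievable length is 4; one witness is 5, 6, 10, 12 (A-positions 1,4,5,8, B-positions 1,3,4,5).

4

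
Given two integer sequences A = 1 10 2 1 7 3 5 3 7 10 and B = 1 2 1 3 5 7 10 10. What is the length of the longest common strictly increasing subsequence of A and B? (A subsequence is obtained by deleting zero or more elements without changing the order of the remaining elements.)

A longest common strictly increasing subsequence is 1, 2, 3, 5, 7, 10 (length 6); it appears in order in both A and B, and no longer such subsequence exists.

6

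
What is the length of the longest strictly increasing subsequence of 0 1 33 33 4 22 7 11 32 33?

7

Let dp[i] be the longest increasing subsequence ending at position i. Then dp = [1, 2, 3, 3, 3, 4, 4, 5, 6, 7].
The maximum is 7; one witness is 0, 1, 4, 7, 11, 32, 33 at positions 1,2,5,7,8,9,10.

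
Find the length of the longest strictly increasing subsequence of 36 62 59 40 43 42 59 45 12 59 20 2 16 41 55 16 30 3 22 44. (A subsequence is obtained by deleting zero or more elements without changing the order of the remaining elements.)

5

Scanning left to right, the best length ending at each element is: 36→1, 62→2, 59→2, 40→2, 43→3, 42→3, 59→4, 45→4, 12→1, 59→5, 20→2, 2→1, 16→2, 41→3, 55→5, 16→2, 30→3, 3→2, 22→3, 44→4.
So the longest increasing subsequence has length 5, e.g. 36, 40, 43, 45, 59.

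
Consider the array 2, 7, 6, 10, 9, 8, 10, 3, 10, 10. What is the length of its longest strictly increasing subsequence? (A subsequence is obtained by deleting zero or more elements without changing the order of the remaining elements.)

One longest increasing subsequence is 2, 7, 9, 10 (positions 1,2,5,7), of length 4; no longer one exists.

4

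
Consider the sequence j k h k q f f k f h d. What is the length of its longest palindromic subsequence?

One longest palindromic subsequence is hkffkh (positions 3,4,6,7,8,10); it reads the same forward and backward, and the interval DP gives dp[1][11] = 6.

6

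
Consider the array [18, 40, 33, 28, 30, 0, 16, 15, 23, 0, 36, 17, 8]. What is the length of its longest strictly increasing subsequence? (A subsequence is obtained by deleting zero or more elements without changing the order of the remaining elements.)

4

Scanning left to right, the best length ending at each element is: 18→1, 40→2, 33→2, 28→2, 30→3, 0→1, 16→2, 15→2, 23→3, 0→1, 36→4, 17→3, 8→2.
So the longest increasing subsequence has length 4, e.g. 18, 28, 30, 36.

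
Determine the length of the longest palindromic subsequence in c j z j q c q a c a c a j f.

Using dp[i][j] = 2 + dp[i+1][j−1] if the ends match, else max(dp[i+1][j], dp[i][j−1]):
dp[1][14] = 7. A witness is jacacaj at positions 4,8,9,10,11,12,13.

7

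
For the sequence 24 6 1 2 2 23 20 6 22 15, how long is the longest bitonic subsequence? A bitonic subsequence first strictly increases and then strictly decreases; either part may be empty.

5

One longest bitonic subsequence is 1, 2, 23, 22, 15 (positions 3,4,6,9,10): it rises to 23 then falls. Length 5 is optimal.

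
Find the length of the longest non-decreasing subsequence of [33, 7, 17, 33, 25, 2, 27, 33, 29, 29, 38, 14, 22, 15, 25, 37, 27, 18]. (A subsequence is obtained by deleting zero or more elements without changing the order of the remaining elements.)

7

Let dp[i] be the longest non-decreasing subsequence ending at position i. Then dp = [1, 1, 2, 3, 3, 1, 4, 5, 5, 6, 7, 2, 3, 3, 4, 7, 5, 4].
The maximum is 7; one witness is 7, 17, 25, 27, 29, 29, 38 at positions 2,3,5,7,9,10,11.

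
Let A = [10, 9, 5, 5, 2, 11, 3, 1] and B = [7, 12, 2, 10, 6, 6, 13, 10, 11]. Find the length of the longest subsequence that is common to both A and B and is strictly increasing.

A longest common strictly increasing subsequence is 2, 11 (length 2); it appears in order in both A and B, and no longer such subsequence exists.

2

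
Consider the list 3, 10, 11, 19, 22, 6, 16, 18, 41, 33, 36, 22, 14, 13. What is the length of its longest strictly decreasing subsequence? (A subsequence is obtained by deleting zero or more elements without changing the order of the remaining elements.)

5

Scanning left to right, the best length ending at each element is: 3→1, 10→1, 11→1, 19→1, 22→1, 6→2, 16→2, 18→2, 41→1, 33→2, 36→2, 22→3, 14→4, 13→5.
So the longest decreasing subsequence has length 5, e.g. 41, 33, 22, 14, 13.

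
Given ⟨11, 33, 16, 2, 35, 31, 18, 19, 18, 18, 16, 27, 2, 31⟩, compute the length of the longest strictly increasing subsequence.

6

One longest increasing subsequence is 11, 16, 18, 19, 27, 31 (positions 1,3,7,8,12,14), of length 6; no longer one exists.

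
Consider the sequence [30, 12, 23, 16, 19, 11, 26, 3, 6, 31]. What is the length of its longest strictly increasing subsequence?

5

One longest increasing subsequence is 12, 16, 19, 26, 31 (positions 2,4,5,7,10), of length 5; no longer one exists.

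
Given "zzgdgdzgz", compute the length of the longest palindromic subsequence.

7

One longest palindromic subsequence is zgdgdgz (positions 1,3,4,5,6,8,9); it reads the same forward and backward, and the interval DP gives dp[1][9] = 7.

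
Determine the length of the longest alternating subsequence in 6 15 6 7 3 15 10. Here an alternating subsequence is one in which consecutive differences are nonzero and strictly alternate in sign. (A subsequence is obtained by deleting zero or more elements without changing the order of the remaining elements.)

7

A longest alternating subsequence is 6, 15, 6, 7, 3, 15, 10 (positions 1,2,3,4,5,6,7); its 6 consecutive differences strictly alternate in sign, and length 7 is optimal.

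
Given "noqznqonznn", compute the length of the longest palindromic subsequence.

7

One longest palindromic subsequence is nznonzn (positions 1,4,5,7,8,9,11); it reads the same forward and backward, and the interval DP gives dp[1][11] = 7.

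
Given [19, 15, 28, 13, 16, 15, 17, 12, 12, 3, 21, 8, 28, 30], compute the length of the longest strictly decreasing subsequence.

Scanning left to right, the best length ending at each element is: 19→1, 15→2, 28→1, 13→3, 16→2, 15→3, 17→2, 12→4, 12→4, 3→5, 21→2, 8→5, 28→1, 30→1.
So the longest decreasing subsequence has length 5, e.g. 19, 15, 13, 12, 3.

5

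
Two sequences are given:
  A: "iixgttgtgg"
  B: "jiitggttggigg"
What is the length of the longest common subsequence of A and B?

Backtracking the LCS table gives one alignment: i (A1,B2) → i (A2,B3) → g (A4,B6) → t (A5,B7) → t (A6,B8) → g (A7,B10) → g (A9,B12) → g (A10,B13).
So the longest common subsequence has length 8.

8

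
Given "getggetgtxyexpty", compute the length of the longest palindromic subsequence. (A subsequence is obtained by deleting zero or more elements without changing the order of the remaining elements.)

7

One longest palindromic subsequence is tetgtet (positions 3,6,7,8,9,12,15); it reads the same forward and backward, and the interval DP gives dp[1][16] = 7.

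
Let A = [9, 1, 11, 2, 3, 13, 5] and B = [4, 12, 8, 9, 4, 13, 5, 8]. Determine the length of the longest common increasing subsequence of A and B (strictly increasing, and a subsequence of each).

A longest common strictly increasing subsequence is 9, 13 (length 2); it appears in order in both A and B, and no longer such subsequence exists.

2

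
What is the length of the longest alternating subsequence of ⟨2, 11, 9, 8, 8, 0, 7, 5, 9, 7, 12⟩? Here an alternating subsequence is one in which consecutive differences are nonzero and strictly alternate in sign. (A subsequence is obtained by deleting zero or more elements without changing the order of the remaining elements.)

8

Track the best alternating length ending on an up-step vs a down-step at each position: up/down = 1/1, 2/1, 2/3, 2/3, 2/3, 1/3, 4/3, 4/5, 6/3, 6/7, 8/1.
The maximum over both is 8; one such subsequence is 2, 11, 0, 7, 5, 9, 7, 12.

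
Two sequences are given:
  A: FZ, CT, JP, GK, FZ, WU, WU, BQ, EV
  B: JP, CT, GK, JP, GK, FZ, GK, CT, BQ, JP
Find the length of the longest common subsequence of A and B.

Backtracking the LCS table gives one alignment: CT (A2,B2) → JP (A3,B4) → GK (A4,B5) → FZ (A5,B6) → BQ (A8,B9).
So the longest common subsequence has length 5.

5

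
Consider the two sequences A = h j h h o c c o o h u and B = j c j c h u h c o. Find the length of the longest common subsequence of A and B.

A longest common subsequence is jhhco (length 5); the LCS DP confirms no longer common subsequence exists.

5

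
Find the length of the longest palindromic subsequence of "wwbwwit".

5

One longest palindromic subsequence is wwbww (positions 1,2,3,4,5); it reads the same forward and backward, and the interval DP gives dp[1][7] = 5.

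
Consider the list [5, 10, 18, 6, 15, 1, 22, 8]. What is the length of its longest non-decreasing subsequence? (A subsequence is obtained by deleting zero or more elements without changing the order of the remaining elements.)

4

Scanning left to right, the best length ending at each element is: 5→1, 10→2, 18→3, 6→2, 15→3, 1→1, 22→4, 8→3.
So the longest non-decreasing subsequence has length 4, e.g. 5, 10, 18, 22.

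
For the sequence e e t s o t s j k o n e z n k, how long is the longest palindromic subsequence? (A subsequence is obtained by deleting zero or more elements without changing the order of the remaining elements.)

One longest palindromic subsequence is knznk (positions 9,11,13,14,15); it reads the same forward and backward, and the interval DP gives dp[1][15] = 5.

5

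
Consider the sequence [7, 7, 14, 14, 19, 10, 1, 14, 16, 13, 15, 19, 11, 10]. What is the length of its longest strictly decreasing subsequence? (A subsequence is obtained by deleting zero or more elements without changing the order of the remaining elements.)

Scanning left to right, the best length ending at each element is: 7→1, 7→1, 14→1, 14→1, 19→1, 10→2, 1→3, 14→2, 16→2, 13→3, 15→3, 19→1, 11→4, 10→5.
So the longest decreasing subsequence has length 5, e.g. 19, 14, 13, 11, 10.

5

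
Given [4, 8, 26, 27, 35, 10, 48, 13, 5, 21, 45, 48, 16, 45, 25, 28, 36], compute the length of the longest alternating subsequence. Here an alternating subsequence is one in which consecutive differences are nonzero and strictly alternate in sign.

10

Track the best alternating length ending on an up-step vs a down-step at each position: up/down = 1/1, 2/1, 2/1, 2/1, 2/1, 2/3, 4/1, 4/5, 2/5, 6/5, 6/5, 6/1, 6/7, 8/7, 8/9, 10/9, 10/9.
The maximum over both is 10; one such subsequence is 4, 26, 10, 48, 13, 21, 16, 45, 25, 28.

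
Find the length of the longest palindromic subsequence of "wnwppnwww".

Using dp[i][j] = 2 + dp[i+1][j−1] if the ends match, else max(dp[i+1][j], dp[i][j−1]):
dp[1][9] = 6. A witness is wwppww at positions 1,3,4,5,8,9.

6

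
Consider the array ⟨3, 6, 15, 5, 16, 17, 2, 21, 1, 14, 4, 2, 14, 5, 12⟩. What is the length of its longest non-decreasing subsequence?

6

Let dp[i] be the longest non-decreasing subsequence ending at position i. Then dp = [1, 2, 3, 2, 4, 5, 1, 6, 1, 3, 2, 2, 4, 3, 4].
The maximum is 6; one witness is 3, 6, 15, 16, 17, 21 at positions 1,2,3,5,6,8.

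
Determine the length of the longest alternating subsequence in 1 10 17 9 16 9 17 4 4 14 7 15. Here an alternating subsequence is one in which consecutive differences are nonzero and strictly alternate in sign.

A longest alternating subsequence is 1, 10, 9, 16, 9, 17, 4, 14, 7, 15 (positions 1,2,4,5,6,7,8,10,11,12); its 9 consecutive differences strictly alternate in sign, and length 10 is optimal.

10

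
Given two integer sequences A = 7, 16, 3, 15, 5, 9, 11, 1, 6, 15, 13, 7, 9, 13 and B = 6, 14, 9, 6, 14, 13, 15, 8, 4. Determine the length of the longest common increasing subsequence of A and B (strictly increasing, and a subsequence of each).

3

For each value that appears in both, track the longest common increasing run ending there.
The best achievable length is 3; one witness is 6, 9, 13 (A-positions 9,13,14, B-positions 1,3,6).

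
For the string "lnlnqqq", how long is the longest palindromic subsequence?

3

One longest palindromic subsequence is qqq (positions 5,6,7); it reads the same forward and backward, and the interval DP gives dp[1][7] = 3.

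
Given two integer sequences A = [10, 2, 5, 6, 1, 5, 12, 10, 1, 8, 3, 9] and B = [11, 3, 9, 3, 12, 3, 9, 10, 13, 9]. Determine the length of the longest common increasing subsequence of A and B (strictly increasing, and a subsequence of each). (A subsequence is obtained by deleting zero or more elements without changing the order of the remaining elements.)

2

For each value that appears in both, track the longest common increasing run ending there.
The best achievable length is 2; one witness is 3, 9 (A-positions 11,12, B-positions 2,3).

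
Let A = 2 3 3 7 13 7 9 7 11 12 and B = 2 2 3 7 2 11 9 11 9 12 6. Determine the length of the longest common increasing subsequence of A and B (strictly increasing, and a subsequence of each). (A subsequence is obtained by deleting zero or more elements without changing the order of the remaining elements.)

6

A longest common strictly increasing subsequence is 2, 3, 7, 9, 11, 12 (length 6); it appears in order in both A and B, and no longer such subsequence exists.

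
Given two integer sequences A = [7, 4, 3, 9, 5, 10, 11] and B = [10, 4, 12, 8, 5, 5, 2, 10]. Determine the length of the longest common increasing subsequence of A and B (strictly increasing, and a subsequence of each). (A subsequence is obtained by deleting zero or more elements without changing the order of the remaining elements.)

3

For each value that appears in both, track the longest common increasing run ending there.
The best achievable length is 3; one witness is 4, 5, 10 (A-positions 2,5,6, B-positions 2,5,8).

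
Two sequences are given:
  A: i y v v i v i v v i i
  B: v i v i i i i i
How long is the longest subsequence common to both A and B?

Backtracking the LCS table gives one alignment: i (A1,B2) → v (A3,B3) → i (A5,B5) → i (A7,B6) → i (A10,B7) → i (A11,B8).
So the longest common subsequence has length 6.

6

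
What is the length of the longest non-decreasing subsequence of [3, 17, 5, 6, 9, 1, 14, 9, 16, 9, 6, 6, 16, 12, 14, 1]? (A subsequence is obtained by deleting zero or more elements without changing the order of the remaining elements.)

One longest non-decreasing subsequence is 3, 5, 6, 9, 9, 9, 12, 14 (positions 1,3,4,5,8,10,14,15), of length 8; no longer one exists.

8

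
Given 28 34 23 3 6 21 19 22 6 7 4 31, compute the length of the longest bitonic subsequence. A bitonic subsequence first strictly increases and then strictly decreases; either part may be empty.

7

Let inc[i] be the LIS ending at i and dec[i] the longest strictly decreasing subsequence starting at i. inc = [1, 2, 1, 1, 2, 3, 3, 4, 2, 3, 2, 5], dec = [6, 6, 5, 1, 2, 4, 3, 3, 2, 2, 1, 1].
max_i inc[i]+dec[i]−1 = 7, with one witness 28, 34, 23, 21, 19, 7, 4.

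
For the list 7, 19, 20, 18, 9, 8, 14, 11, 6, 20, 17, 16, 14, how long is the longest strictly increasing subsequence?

Scanning left to right, the best length ending at each element is: 7→1, 19→2, 20→3, 18→2, 9→2, 8→2, 14→3, 11→3, 6→1, 20→4, 17→4, 16→4, 14→4.
So the longest increasing subsequence has length 4, e.g. 7, 9, 14, 20.

4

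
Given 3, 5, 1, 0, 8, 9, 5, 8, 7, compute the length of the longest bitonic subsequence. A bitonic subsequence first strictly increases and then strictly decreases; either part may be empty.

6

One longest bitonic subsequence is 3, 5, 8, 9, 8, 7 (positions 1,2,5,6,8,9): it rises to 9 then falls. Length 6 is optimal.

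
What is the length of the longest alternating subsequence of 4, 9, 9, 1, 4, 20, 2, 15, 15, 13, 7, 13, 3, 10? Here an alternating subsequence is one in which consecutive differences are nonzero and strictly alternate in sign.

10

A longest alternating subsequence is 4, 9, 1, 4, 2, 15, 7, 13, 3, 10 (positions 1,2,4,5,7,8,11,12,13,14); its 9 consecutive differences strictly alternate in sign, and length 10 is optimal.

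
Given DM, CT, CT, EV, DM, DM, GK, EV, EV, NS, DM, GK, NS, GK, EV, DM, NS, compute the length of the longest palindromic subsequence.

9

One longest palindromic subsequence is DM EV GK NS GK NS GK EV DM (positions 1,4,7,10,12,13,14,15,16); it reads the same forward and backward, and the interval DP gives dp[1][17] = 9.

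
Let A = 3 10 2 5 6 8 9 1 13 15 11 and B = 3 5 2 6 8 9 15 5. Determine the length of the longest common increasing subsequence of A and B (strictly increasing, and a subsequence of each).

A longest common strictly increasing subsequence is 3, 5, 6, 8, 9, 15 (length 6); it appears in order in both A and B, and no longer such subsequence exists.

6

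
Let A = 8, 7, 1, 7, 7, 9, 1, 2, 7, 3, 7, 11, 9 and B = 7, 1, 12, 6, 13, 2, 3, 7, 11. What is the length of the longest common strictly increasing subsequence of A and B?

5

A longest common strictly increasing subsequence is 1, 2, 3, 7, 11 (length 5); it appears in order in both A and B, and no longer such subsequence exists.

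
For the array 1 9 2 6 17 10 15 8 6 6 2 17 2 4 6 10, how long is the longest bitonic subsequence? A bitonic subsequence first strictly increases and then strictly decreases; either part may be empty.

One longest bitonic subsequence is 1, 2, 6, 17, 15, 8, 6, 4 (positions 1,3,4,5,7,8,10,14): it rises to 17 then falls. Length 8 is optimal.

8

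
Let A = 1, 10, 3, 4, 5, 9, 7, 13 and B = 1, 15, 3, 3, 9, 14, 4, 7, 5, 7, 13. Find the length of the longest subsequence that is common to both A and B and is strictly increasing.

A longest common strictly increasing subsequence is 1, 3, 4, 5, 7, 13 (length 6); it appears in order in both A and B, and no longer such subsequence exists.

6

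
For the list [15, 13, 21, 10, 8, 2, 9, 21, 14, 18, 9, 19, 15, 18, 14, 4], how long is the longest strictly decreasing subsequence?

5

One longest decreasing subsequence is 15, 13, 10, 8, 2 (positions 1,2,4,5,6), of length 5; no longer one exists.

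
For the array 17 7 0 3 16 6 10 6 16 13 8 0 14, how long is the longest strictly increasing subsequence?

6

Let dp[i] be the longest increasing subsequence ending at position i. Then dp = [1, 1, 1, 2, 3, 3, 4, 3, 5, 5, 4, 1, 6].
The maximum is 6; one witness is 0, 3, 6, 10, 13, 14 at positions 3,4,6,7,10,13.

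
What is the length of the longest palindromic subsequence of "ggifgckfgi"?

One longest palindromic subsequence is igfgi (positions 3,5,8,9,10); it reads the same forward and backward, and the interval DP gives dp[1][10] = 5.

5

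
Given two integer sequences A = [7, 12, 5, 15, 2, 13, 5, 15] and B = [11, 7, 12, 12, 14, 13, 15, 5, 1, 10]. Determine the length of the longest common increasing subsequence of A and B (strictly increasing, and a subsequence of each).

4

For each value that appears in both, track the longest common increasing run ending there.
The best achievable length is 4; one witness is 7, 12, 13, 15 (A-positions 1,2,6,8, B-positions 2,3,6,7).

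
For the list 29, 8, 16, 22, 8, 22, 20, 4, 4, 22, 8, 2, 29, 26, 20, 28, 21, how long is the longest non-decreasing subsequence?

7

Let dp[i] be the longest non-decreasing subsequence ending at position i. Then dp = [1, 1, 2, 3, 2, 4, 3, 1, 2, 5, 3, 1, 6, 6, 4, 7, 5].
The maximum is 7; one witness is 8, 16, 22, 22, 22, 26, 28 at positions 2,3,4,6,10,14,16.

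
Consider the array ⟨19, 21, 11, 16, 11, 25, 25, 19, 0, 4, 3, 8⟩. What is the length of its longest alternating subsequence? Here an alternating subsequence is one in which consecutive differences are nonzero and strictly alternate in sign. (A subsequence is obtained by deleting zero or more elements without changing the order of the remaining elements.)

10

Track the best alternating length ending on an up-step vs a down-step at each position: up/down = 1/1, 2/1, 1/3, 4/3, 1/5, 6/1, 6/1, 6/7, 1/7, 8/7, 8/9, 10/7.
The maximum over both is 10; one such subsequence is 19, 21, 11, 16, 11, 25, 0, 4, 3, 8.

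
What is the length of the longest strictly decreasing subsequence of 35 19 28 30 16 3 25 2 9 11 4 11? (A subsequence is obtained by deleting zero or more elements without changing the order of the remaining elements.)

Let dp[i] be the longest decreasing subsequence ending at position i. Then dp = [1, 2, 2, 2, 3, 4, 3, 5, 4, 4, 5, 4].
The maximum is 5; one witness is 35, 19, 16, 3, 2 at positions 1,2,5,6,8.

5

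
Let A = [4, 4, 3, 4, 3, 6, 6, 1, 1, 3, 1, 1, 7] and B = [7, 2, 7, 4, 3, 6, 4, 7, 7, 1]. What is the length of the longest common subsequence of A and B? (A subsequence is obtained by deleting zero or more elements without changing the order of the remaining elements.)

4

A longest common subsequence is 4, 3, 4, 1 (length 4); the LCS DP confirms no longer common subsequence exists.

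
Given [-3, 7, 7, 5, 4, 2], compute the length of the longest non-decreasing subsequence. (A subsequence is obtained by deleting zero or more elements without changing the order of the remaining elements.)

3

One longest non-decreasing subsequence is -3, 7, 7 (positions 1,2,3), of length 3; no longer one exists.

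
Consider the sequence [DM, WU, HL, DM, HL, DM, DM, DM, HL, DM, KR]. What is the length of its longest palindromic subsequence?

8

Using dp[i][j] = 2 + dp[i+1][j−1] if the ends match, else max(dp[i+1][j], dp[i][j−1]):
dp[1][11] = 8. A witness is DM HL DM DM DM DM HL DM at positions 1,3,4,6,7,8,9,10.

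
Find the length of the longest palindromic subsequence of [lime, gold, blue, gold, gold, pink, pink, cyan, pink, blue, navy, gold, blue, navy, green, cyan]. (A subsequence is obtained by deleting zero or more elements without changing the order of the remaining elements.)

7

One longest palindromic subsequence is blue gold pink cyan pink gold blue (positions 3,4,7,8,9,12,13); it reads the same forward and backward, and the interval DP gives dp[1][16] = 7.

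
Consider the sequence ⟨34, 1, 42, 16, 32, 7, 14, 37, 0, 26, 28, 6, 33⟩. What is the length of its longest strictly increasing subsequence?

6

Scanning left to right, the best length ending at each element is: 34→1, 1→1, 42→2, 16→2, 32→3, 7→2, 14→3, 37→4, 0→1, 26→4, 28→5, 6→2, 33→6.
So the longest increasing subsequence has length 6, e.g. 1, 7, 14, 26, 28, 33.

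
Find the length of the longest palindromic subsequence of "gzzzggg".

5

One longest palindromic subsequence is gzzzg (positions 1,2,3,4,7); it reads the same forward and backward, and the interval DP gives dp[1][7] = 5.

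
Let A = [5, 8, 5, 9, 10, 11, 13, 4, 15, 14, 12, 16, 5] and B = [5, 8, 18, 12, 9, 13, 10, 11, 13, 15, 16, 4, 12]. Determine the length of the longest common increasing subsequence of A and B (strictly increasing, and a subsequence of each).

8

For each value that appears in both, track the longest common increasing run ending there.
The best achievable length is 8; one witness is 5, 8, 9, 10, 11, 13, 15, 16 (A-positions 1,2,4,5,6,7,9,12, B-positions 1,2,5,7,8,9,10,11).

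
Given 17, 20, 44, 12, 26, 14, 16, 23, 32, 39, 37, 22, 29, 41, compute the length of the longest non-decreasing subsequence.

Scanning left to right, the best length ending at each element is: 17→1, 20→2, 44→3, 12→1, 26→3, 14→2, 16→3, 23→4, 32→5, 39→6, 37→6, 22→4, 29→5, 41→7.
So the longest non-decreasing subsequence has length 7, e.g. 12, 14, 16, 23, 32, 39, 41.

7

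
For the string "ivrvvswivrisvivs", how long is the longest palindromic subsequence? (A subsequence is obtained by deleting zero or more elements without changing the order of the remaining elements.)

9

Using dp[i][j] = 2 + dp[i+1][j−1] if the ends match, else max(dp[i+1][j], dp[i][j−1]):
dp[1][16] = 9. A witness is vvsirisvv at positions 4,5,6,8,10,11,12,13,15.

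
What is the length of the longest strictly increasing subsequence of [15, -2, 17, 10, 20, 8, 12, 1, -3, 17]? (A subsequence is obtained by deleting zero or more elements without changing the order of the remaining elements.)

4

Let dp[i] be the longest increasing subsequence ending at position i. Then dp = [1, 1, 2, 2, 3, 2, 3, 2, 1, 4].
The maximum is 4; one witness is -2, 10, 12, 17 at positions 2,4,7,10.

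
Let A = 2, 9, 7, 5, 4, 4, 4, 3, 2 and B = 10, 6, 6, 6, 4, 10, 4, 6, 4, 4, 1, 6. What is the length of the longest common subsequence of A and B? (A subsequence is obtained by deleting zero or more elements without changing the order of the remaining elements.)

3

Backtracking the LCS table gives one alignment: 4 (A5,B7) → 4 (A6,B9) → 4 (A7,B10).
So the longest common subsequence has length 3.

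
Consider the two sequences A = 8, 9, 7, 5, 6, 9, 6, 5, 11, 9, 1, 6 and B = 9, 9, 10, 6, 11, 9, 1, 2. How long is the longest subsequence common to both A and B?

6

Backtracking the LCS table gives one alignment: 9 (A2,B1) → 9 (A6,B2) → 6 (A7,B4) → 11 (A9,B5) → 9 (A10,B6) → 1 (A11,B7).
So the longest common subsequence has length 6.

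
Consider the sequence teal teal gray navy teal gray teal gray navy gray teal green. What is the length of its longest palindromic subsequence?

9

Using dp[i][j] = 2 + dp[i+1][j−1] if the ends match, else max(dp[i+1][j], dp[i][j−1]):
dp[1][12] = 9. A witness is teal gray navy gray teal gray navy gray teal at positions 2,3,4,6,7,8,9,10,11.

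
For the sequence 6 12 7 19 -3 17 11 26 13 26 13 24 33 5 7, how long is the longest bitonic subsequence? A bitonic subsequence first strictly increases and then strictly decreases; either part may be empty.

One longest bitonic subsequence is 6, 7, 11, 13, 26, 24, 7 (positions 1,3,7,9,10,12,15): it rises to 26 then falls. Length 7 is optimal.

7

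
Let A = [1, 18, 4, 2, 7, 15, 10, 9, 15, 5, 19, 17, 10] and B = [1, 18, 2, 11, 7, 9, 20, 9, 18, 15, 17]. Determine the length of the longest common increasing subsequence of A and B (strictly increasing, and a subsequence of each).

A longest common strictly increasing subsequence is 1, 2, 7, 9, 15, 17 (length 6); it appears in order in both A and B, and no longer such subsequence exists.

6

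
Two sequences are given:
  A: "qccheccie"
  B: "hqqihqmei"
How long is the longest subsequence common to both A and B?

A longest common subsequence is qhei (length 4); the LCS DP confirms no longer common subsequence exists.

4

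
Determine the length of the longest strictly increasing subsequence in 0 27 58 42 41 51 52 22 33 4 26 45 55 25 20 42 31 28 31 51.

Scanning left to right, the best length ending at each element is: 0→1, 27→2, 58→3, 42→3, 41→3, 51→4, 52→5, 22→2, 33→3, 4→2, 26→3, 45→4, 55→6, 25→3, 20→3, 42→4, 31→4, 28→4, 31→5, 51→6.
So the longest increasing subsequence has length 6, e.g. 0, 27, 42, 51, 52, 55.

6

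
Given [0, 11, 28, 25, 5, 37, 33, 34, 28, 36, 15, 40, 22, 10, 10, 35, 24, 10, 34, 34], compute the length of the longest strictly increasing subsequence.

Scanning left to right, the best length ending at each element is: 0→1, 11→2, 28→3, 25→3, 5→2, 37→4, 33→4, 34→5, 28→4, 36→6, 15→3, 40→7, 22→4, 10→3, 10→3, 35→6, 24→5, 10→3, 34→6, 34→6.
So the longest increasing subsequence has length 7, e.g. 0, 11, 28, 33, 34, 36, 40.

7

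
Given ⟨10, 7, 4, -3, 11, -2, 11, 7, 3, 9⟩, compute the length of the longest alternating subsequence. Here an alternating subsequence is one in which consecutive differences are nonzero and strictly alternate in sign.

Track the best alternating length ending on an up-step vs a down-step at each position: up/down = 1/1, 1/2, 1/2, 1/2, 3/1, 3/4, 5/1, 5/6, 5/6, 7/6.
The maximum over both is 7; one such subsequence is 10, 7, 11, -2, 11, 7, 9.

7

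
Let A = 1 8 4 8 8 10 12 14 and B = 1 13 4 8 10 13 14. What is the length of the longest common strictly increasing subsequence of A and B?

A longest common strictly increasing subsequence is 1, 4, 8, 10, 14 (length 5); it appears in order in both A and B, and no longer such subsequence exists.

5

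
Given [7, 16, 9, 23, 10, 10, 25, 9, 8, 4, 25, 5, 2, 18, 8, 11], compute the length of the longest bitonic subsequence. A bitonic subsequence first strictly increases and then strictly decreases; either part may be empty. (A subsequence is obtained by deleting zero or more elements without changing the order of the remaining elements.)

Let inc[i] be the LIS ending at i and dec[i] the longest strictly decreasing subsequence starting at i. inc = [1, 2, 2, 3, 3, 3, 4, 2, 2, 1, 4, 2, 1, 4, 3, 4], dec = [3, 6, 4, 6, 5, 5, 5, 4, 3, 2, 3, 2, 1, 2, 1, 1].
max_i inc[i]+dec[i]−1 = 8, with one witness 7, 16, 23, 10, 9, 8, 5, 2.

8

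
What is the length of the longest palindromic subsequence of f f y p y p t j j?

One longest palindromic subsequence is pyp (positions 4,5,6); it reads the same forward and backward, and the interval DP gives dp[1][9] = 3.

3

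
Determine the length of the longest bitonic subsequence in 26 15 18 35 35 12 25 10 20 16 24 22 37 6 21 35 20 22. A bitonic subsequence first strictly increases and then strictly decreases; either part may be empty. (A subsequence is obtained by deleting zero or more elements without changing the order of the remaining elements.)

8

One longest bitonic subsequence is 15, 18, 35, 25, 24, 22, 21, 20 (positions 2,3,4,7,11,12,15,17): it rises to 35 then falls. Length 8 is optimal.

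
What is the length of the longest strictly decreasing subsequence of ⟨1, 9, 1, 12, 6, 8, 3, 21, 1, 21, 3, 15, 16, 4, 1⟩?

Let dp[i] be the longest decreasing subsequence ending at position i. Then dp = [1, 1, 2, 1, 2, 2, 3, 1, 4, 1, 3, 2, 2, 3, 4].
The maximum is 4; one witness is 9, 6, 3, 1 at positions 2,5,7,9.

4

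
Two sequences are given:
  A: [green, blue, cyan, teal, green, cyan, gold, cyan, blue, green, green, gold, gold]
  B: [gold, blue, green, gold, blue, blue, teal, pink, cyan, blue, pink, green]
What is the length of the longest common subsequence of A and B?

6

Backtracking the LCS table gives one alignment: green (A1,B3) → blue (A2,B6) → teal (A4,B7) → cyan (A8,B9) → blue (A9,B10) → green (A11,B12).
So the longest common subsequence has length 6.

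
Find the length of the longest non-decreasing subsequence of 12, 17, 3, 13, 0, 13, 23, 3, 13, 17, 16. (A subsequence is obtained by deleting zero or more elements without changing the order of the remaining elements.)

5

Let dp[i] be the longest non-decreasing subsequence ending at position i. Then dp = [1, 2, 1, 2, 1, 3, 4, 2, 4, 5, 5].
The maximum is 5; one witness is 12, 13, 13, 13, 17 at positions 1,4,6,9,10.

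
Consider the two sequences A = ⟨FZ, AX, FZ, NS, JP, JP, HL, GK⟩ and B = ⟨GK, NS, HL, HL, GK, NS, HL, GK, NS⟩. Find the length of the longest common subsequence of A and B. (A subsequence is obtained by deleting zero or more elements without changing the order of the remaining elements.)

A longest common subsequence is NS, HL, GK (length 3); the LCS DP confirms no longer common subsequence exists.

3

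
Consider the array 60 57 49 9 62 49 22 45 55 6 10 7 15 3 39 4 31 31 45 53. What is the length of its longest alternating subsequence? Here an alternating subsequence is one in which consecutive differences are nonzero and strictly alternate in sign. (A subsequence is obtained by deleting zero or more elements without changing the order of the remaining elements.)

13

Track the best alternating length ending on an up-step vs a down-step at each position: up/down = 1/1, 1/2, 1/2, 1/2, 3/1, 3/4, 3/4, 5/4, 5/4, 1/6, 7/6, 7/8, 9/6, 1/10, 11/6, 11/12, 13/12, 13/12, 13/6, 13/6.
The maximum over both is 13; one such subsequence is 60, 57, 62, 22, 45, 6, 10, 7, 15, 3, 39, 4, 31.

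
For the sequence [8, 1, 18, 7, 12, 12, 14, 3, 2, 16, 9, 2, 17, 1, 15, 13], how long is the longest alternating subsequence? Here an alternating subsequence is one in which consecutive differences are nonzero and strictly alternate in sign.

12

A longest alternating subsequence is 8, 1, 18, 7, 12, 3, 16, 9, 17, 1, 15, 13 (positions 1,2,3,4,5,8,10,11,13,14,15,16); its 11 consecutive differences strictly alternate in sign, and length 12 is optimal.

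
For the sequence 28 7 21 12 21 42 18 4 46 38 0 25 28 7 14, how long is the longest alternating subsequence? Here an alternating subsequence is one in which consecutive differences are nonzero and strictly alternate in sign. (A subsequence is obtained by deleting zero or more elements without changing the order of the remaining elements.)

A longest alternating subsequence is 28, 7, 21, 12, 21, 18, 46, 0, 25, 7, 14 (positions 1,2,3,4,5,7,9,11,12,14,15); its 10 consecutive differences strictly alternate in sign, and length 11 is optimal.

11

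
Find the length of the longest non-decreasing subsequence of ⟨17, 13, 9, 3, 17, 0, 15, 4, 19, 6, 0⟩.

3

One longest non-decreasing subsequence is 17, 17, 19 (positions 1,5,9), of length 3; no longer one exists.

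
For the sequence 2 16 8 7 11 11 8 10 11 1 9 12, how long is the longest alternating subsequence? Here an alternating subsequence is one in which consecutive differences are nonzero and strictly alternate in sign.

Track the best alternating length ending on an up-step vs a down-step at each position: up/down = 1/1, 2/1, 2/3, 2/3, 4/3, 4/3, 4/5, 6/5, 6/3, 1/7, 8/7, 8/3.
The maximum over both is 8; one such subsequence is 2, 16, 8, 11, 8, 10, 1, 9.

8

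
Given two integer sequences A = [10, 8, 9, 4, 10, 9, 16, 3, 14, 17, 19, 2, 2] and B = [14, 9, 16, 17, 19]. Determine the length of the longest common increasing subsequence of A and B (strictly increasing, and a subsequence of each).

4

A longest common strictly increasing subsequence is 9, 16, 17, 19 (length 4); it appears in order in both A and B, and no longer such subsequence exists.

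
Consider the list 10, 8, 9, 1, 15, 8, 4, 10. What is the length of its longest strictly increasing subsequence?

Let dp[i] be the longest increasing subsequence ending at position i. Then dp = [1, 1, 2, 1, 3, 2, 2, 3].
The maximum is 3; one witness is 8, 9, 15 at positions 2,3,5.

3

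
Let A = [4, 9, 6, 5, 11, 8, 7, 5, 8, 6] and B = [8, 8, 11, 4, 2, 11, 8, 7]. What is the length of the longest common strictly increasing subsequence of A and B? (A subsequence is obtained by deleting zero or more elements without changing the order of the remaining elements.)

For each value that appears in both, track the longest common increasing run ending there.
The best achievable length is 2; one witness is 4, 11 (A-positions 1,5, B-positions 4,6).

2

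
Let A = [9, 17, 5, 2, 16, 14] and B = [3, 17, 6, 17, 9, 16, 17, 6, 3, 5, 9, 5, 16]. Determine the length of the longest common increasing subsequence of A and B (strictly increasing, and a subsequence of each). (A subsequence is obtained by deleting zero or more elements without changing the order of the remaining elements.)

A longest common strictly increasing subsequence is 9, 16 (length 2); it appears in order in both A and B, and no longer such subsequence exists.

2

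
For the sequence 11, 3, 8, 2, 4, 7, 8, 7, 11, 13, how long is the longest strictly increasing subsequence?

6

Let dp[i] be the longest increasing subsequence ending at position i. Then dp = [1, 1, 2, 1, 2, 3, 4, 3, 5, 6].
The maximum is 6; one witness is 3, 4, 7, 8, 11, 13 at positions 2,5,6,7,9,10.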